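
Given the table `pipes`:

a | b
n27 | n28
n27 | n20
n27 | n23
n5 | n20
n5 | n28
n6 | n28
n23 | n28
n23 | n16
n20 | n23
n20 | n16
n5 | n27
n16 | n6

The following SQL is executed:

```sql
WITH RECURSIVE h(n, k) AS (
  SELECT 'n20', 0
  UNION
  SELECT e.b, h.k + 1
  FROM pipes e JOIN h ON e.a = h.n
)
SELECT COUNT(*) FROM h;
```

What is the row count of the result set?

Base: (n20, k=0).
Iteration 1: edges from {n20} -> (n16, k=1), (n23, k=1).
Iteration 2: edges from {n16,n23} -> (n16, k=2), (n28, k=2), (n6, k=2).
Iteration 3: edges from {n16,n28,n6} -> (n28, k=3), (n6, k=3).
Iteration 4: edges from {n28,n6} -> (n28, k=4).
Iteration 5: no outgoing edges from {n28}; recursion stops.
Total rows emitted: 9.

9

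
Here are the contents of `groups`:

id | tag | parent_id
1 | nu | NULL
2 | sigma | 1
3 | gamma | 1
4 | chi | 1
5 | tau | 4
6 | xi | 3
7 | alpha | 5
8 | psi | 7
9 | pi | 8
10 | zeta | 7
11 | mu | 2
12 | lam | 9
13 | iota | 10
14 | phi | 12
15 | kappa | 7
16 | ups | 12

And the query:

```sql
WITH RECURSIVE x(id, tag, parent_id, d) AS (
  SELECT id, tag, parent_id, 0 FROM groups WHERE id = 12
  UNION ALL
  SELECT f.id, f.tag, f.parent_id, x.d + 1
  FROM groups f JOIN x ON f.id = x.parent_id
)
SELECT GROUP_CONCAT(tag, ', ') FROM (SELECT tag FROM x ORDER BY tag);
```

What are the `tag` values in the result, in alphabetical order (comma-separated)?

Base: id=12 (lam), parent_id=9, d 0.
Iteration 1: join on id=9 -> pi (id 9, parent_id=8, d 1).
Iteration 2: join on id=8 -> psi (id 8, parent_id=7, d 2).
Iteration 3: join on id=7 -> alpha (id 7, parent_id=5, d 3).
Iteration 4: join on id=5 -> tau (id 5, parent_id=4, d 4).
Iteration 5: join on id=4 -> chi (id 4, parent_id=1, d 5).
Iteration 6: join on id=1 -> nu (id 1, parent_id=NULL, d 6).
Iteration 7: parent_id is NULL; no match; recursion stops.

alpha, chi, lam, nu, pi, psi, tau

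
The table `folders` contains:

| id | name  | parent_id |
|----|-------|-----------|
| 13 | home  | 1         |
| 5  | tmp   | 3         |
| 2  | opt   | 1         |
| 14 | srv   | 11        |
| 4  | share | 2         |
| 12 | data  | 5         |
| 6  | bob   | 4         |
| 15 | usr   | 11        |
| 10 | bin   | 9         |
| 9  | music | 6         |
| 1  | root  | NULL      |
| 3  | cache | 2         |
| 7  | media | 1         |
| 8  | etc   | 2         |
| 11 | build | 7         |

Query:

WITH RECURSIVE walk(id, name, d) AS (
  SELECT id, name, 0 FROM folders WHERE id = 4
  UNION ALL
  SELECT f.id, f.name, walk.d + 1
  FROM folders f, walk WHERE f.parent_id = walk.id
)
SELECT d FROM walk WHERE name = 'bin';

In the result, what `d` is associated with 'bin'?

3

Base: id=4 (share) at d 0.
Iteration 1: rows with parent_id in {4} -> bob (id 6, d 1).
Iteration 2: rows with parent_id in {6} -> music (id 9, d 2).
Iteration 3: rows with parent_id in {9} -> bin (id 10, d 3).
Iteration 4: no rows with parent_id in {10}; recursion stops.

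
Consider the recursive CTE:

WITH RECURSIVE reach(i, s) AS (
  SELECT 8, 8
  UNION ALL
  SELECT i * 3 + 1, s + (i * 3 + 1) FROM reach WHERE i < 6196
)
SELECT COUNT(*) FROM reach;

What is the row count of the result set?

7

Base: i=8, s=8.
Iteration 1: 8 < 6196 holds -> i = 8 * 3 + 1 = 25, s = 8 + 25 = 33.
Iteration 2: 25 < 6196 holds -> i = 25 * 3 + 1 = 76, s = 33 + 76 = 109.
Iteration 3: 76 < 6196 holds -> i = 76 * 3 + 1 = 229, s = 109 + 229 = 338.
Iteration 4: 229 < 6196 holds -> i = 229 * 3 + 1 = 688, s = 338 + 688 = 1026.
Iteration 5: 688 < 6196 holds -> i = 688 * 3 + 1 = 2065, s = 1026 + 2065 = 3091.
Iteration 6: 2065 < 6196 holds -> i = 2065 * 3 + 1 = 6196, s = 3091 + 6196 = 9287.
Iteration 7: 6196 < 6196 fails; recursion stops.
Total rows emitted: 7.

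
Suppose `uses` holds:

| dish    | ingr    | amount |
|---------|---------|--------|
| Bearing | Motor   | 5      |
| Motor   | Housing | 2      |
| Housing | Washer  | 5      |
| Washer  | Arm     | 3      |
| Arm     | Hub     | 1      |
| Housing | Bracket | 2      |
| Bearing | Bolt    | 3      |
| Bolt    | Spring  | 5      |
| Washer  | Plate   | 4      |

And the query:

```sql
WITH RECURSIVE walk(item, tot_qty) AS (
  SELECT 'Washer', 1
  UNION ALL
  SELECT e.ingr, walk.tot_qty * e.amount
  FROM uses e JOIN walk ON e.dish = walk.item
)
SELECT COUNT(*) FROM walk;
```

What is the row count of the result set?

4

Base: (Washer, tot_qty=1).
Iteration 1: components of {Washer} -> Arm = 1*3 = 3, Plate = 1*4 = 4.
Iteration 2: components of {Arm,Plate} -> Hub = 3*1 = 3.
Iteration 3: no further components; recursion stops.
Total rows emitted: 4.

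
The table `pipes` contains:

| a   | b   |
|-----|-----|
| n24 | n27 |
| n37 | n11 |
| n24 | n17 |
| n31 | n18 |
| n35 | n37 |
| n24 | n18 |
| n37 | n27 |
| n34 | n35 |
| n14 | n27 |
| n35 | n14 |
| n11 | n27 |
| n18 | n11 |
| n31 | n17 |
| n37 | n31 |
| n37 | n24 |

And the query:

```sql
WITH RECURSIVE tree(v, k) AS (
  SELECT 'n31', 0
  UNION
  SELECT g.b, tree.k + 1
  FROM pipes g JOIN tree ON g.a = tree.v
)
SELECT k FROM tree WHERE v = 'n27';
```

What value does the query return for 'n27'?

3

Base: (n31, k=0).
Iteration 1: edges from {n31} -> (n17, k=1), (n18, k=1).
Iteration 2: edges from {n17,n18} -> (n11, k=2).
Iteration 3: edges from {n11} -> (n27, k=3).
Iteration 4: no outgoing edges from {n27}; recursion stops.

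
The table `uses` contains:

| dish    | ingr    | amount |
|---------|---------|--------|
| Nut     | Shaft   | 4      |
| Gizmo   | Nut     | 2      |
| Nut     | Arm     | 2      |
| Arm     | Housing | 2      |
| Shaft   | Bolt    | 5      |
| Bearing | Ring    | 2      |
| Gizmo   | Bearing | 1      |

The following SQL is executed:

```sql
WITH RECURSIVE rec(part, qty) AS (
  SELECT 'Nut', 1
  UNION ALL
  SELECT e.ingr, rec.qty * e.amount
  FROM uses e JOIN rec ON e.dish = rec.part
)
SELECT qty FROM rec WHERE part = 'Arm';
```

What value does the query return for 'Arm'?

Base: (Nut, qty=1).
Iteration 1: components of {Nut} -> Arm = 1*2 = 2, Shaft = 1*4 = 4.
Iteration 2: components of {Arm,Shaft} -> Bolt = 4*5 = 20, Housing = 2*2 = 4.
Iteration 3: no further components; recursion stops.

2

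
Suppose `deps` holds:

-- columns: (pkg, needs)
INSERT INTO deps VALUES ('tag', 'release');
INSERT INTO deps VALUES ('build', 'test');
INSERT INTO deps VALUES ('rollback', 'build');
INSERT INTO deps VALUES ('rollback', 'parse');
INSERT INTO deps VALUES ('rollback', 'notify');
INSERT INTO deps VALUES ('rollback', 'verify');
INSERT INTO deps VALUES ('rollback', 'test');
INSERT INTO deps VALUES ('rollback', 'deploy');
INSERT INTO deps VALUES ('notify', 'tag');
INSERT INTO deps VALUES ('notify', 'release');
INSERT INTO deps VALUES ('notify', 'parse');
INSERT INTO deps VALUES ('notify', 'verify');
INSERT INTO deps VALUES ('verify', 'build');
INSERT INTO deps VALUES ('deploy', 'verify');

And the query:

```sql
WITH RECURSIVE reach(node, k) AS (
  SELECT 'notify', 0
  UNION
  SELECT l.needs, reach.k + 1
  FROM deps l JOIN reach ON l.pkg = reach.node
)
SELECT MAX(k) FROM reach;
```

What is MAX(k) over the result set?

3

Base: (notify, k=0).
Iteration 1: edges from {notify} -> (parse, k=1), (release, k=1), (tag, k=1), (verify, k=1).
Iteration 2: edges from {parse,release,tag,verify} -> (build, k=2), (release, k=2).
Iteration 3: edges from {build,release} -> (test, k=3).
Iteration 4: no outgoing edges from {test}; recursion stops.
k values: 0, 1, 1, 1, 1, 2, 2, 3; the maximum is 3.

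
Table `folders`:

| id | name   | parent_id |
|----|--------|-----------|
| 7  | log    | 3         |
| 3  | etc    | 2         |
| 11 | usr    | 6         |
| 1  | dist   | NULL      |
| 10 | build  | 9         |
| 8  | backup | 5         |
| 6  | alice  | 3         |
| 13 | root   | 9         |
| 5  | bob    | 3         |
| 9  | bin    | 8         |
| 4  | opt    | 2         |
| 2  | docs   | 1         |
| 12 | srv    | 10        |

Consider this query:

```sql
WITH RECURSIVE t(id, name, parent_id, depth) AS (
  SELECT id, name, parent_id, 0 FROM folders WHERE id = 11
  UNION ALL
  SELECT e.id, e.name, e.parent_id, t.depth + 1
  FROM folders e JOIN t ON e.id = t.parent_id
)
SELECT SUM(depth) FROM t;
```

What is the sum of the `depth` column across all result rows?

10

Base: id=11 (usr), parent_id=6, depth 0.
Iteration 1: join on id=6 -> alice (id 6, parent_id=3, depth 1).
Iteration 2: join on id=3 -> etc (id 3, parent_id=2, depth 2).
Iteration 3: join on id=2 -> docs (id 2, parent_id=1, depth 3).
Iteration 4: join on id=1 -> dist (id 1, parent_id=NULL, depth 4).
Iteration 5: parent_id is NULL; no match; recursion stops.
SUM(depth) = 0 + 1 + 2 + 3 + 4 = 10.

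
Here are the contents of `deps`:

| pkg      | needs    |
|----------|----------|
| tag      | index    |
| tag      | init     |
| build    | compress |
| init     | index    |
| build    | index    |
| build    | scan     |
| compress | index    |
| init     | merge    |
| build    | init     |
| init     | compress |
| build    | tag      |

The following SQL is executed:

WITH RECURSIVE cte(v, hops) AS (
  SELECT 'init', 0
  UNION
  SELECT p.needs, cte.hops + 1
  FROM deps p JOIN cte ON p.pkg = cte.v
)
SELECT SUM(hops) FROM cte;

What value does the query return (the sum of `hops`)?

5

Base: (init, hops=0).
Iteration 1: edges from {init} -> (compress, hops=1), (index, hops=1), (merge, hops=1).
Iteration 2: edges from {compress,index,merge} -> (index, hops=2).
Iteration 3: no outgoing edges from {index}; recursion stops.
SUM(hops) = 0 + 1 + 1 + 1 + 2 = 5.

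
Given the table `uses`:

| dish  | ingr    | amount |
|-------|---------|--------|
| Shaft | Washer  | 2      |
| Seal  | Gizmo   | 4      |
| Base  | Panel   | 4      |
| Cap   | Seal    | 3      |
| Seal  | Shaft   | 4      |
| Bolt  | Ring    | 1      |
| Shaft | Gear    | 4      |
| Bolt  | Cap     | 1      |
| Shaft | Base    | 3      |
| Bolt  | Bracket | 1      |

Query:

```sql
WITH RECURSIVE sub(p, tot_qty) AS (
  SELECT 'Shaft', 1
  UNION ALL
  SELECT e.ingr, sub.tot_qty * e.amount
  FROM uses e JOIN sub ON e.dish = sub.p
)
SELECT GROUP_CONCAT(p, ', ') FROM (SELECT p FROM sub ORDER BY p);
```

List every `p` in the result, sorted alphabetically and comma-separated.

Base, Gear, Panel, Shaft, Washer

Base: (Shaft, tot_qty=1).
Iteration 1: components of {Shaft} -> Base = 1*3 = 3, Gear = 1*4 = 4, Washer = 1*2 = 2.
Iteration 2: components of {Base,Gear,Washer} -> Panel = 3*4 = 12.
Iteration 3: no further components; recursion stops.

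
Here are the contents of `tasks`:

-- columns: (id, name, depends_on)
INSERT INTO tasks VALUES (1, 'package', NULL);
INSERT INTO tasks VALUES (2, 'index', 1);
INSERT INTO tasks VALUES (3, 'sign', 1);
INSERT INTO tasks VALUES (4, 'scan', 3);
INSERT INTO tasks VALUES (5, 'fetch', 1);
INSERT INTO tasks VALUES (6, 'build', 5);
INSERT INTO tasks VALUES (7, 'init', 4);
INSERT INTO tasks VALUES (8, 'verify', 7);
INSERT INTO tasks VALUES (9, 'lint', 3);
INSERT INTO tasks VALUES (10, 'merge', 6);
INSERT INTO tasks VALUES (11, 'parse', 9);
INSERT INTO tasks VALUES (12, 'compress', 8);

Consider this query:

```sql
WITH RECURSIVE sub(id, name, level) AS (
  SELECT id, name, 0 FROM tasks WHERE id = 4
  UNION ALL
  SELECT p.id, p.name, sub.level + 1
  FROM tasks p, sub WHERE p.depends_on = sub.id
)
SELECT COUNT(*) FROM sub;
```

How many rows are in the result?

4

Base: id=4 (scan) at level 0.
Iteration 1: rows with depends_on in {4} -> init (id 7, level 1).
Iteration 2: rows with depends_on in {7} -> verify (id 8, level 2).
Iteration 3: rows with depends_on in {8} -> compress (id 12, level 3).
Iteration 4: no rows with depends_on in {12}; recursion stops.
Total rows emitted: 4.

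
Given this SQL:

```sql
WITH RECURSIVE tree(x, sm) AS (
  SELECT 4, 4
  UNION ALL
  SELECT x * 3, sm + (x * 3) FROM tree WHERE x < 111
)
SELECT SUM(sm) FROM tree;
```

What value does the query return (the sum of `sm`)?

716

Base: x=4, sm=4.
Iteration 1: 4 < 111 holds -> x = 4 * 3 = 12, sm = 4 + 12 = 16.
Iteration 2: 12 < 111 holds -> x = 12 * 3 = 36, sm = 16 + 36 = 52.
Iteration 3: 36 < 111 holds -> x = 36 * 3 = 108, sm = 52 + 108 = 160.
Iteration 4: 108 < 111 holds -> x = 108 * 3 = 324, sm = 160 + 324 = 484.
Iteration 5: 324 < 111 fails; recursion stops.
SUM(sm) = 4 + 16 + 52 + 160 + 484 = 716.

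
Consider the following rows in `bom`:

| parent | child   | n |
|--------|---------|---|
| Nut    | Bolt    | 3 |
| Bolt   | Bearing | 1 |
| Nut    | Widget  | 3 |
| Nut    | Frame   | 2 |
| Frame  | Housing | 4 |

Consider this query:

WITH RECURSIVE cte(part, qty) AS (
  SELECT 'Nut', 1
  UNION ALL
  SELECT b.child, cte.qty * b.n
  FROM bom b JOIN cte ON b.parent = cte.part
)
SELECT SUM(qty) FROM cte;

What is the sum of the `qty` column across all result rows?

Base: (Nut, qty=1).
Iteration 1: components of {Nut} -> Bolt = 1*3 = 3, Frame = 1*2 = 2, Widget = 1*3 = 3.
Iteration 2: components of {Bolt,Frame,Widget} -> Bearing = 3*1 = 3, Housing = 2*4 = 8.
Iteration 3: no further components; recursion stops.
SUM(qty) = 1 + 3 + 3 + 2 + 3 + 8 = 20.

20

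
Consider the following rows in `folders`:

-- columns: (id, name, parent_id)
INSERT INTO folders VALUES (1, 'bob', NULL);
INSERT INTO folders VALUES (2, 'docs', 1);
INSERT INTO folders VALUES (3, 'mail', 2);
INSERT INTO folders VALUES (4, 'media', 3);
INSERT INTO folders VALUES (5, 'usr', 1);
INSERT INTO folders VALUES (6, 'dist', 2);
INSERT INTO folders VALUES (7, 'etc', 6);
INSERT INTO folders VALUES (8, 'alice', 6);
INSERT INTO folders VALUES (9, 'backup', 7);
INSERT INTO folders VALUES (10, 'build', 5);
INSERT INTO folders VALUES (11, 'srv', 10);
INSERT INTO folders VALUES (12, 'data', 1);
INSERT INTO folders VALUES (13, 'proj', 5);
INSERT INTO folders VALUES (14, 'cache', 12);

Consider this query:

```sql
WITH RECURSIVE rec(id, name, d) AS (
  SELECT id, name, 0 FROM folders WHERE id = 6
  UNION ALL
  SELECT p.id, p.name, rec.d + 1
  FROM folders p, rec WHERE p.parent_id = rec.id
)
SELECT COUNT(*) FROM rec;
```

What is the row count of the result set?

Base: id=6 (dist) at d 0.
Iteration 1: rows with parent_id in {6} -> etc (id 7, d 1), alice (id 8, d 1).
Iteration 2: rows with parent_id in {7,8} -> backup (id 9, d 2).
Iteration 3: no rows with parent_id in {9}; recursion stops.
Total rows emitted: 4.

4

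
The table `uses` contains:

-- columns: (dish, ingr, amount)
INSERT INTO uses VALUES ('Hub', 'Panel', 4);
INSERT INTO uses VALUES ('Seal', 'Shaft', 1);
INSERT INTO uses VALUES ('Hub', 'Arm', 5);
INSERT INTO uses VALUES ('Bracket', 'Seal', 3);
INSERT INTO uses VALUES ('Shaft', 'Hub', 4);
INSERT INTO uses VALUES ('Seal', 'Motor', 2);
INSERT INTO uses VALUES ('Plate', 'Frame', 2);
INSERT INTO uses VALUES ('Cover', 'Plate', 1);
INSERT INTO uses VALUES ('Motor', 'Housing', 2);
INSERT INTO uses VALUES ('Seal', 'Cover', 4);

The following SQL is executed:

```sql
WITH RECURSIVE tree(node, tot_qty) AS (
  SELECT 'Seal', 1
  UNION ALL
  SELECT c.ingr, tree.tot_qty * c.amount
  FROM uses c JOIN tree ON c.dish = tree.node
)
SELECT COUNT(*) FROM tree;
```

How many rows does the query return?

10

Base: (Seal, tot_qty=1).
Iteration 1: components of {Seal} -> Cover = 1*4 = 4, Motor = 1*2 = 2, Shaft = 1*1 = 1.
Iteration 2: components of {Cover,Motor,Shaft} -> Housing = 2*2 = 4, Hub = 1*4 = 4, Plate = 4*1 = 4.
Iteration 3: components of {Housing,Hub,Plate} -> Arm = 4*5 = 20, Frame = 4*2 = 8, Panel = 4*4 = 16.
Iteration 4: no further components; recursion stops.
Total rows emitted: 10.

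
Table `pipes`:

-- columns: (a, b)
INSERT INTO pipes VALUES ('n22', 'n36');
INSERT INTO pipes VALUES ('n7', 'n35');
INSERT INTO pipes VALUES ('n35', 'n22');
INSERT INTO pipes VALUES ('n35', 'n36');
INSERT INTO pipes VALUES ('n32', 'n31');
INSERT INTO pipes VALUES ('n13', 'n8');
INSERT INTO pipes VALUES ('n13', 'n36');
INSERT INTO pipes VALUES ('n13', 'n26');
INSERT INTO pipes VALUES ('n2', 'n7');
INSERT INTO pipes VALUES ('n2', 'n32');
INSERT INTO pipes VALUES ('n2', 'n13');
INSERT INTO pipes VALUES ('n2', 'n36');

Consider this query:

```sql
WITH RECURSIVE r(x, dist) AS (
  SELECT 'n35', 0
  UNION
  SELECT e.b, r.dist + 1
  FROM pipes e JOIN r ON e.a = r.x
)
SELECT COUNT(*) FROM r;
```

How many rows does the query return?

4

Base: (n35, dist=0).
Iteration 1: edges from {n35} -> (n22, dist=1), (n36, dist=1).
Iteration 2: edges from {n22,n36} -> (n36, dist=2).
Iteration 3: no outgoing edges from {n36}; recursion stops.
Total rows emitted: 4.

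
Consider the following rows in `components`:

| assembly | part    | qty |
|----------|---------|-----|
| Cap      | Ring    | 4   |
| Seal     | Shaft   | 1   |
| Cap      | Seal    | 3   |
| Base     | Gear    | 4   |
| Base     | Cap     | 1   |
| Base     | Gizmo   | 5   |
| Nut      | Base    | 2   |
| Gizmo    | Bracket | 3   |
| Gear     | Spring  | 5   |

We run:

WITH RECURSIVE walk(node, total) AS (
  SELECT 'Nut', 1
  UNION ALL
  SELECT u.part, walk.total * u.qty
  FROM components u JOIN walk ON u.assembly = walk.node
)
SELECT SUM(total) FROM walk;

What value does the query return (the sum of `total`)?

113

Base: (Nut, total=1).
Iteration 1: components of {Nut} -> Base = 1*2 = 2.
Iteration 2: components of {Base} -> Cap = 2*1 = 2, Gear = 2*4 = 8, Gizmo = 2*5 = 10.
Iteration 3: components of {Cap,Gear,Gizmo} -> Bracket = 10*3 = 30, Ring = 2*4 = 8, Seal = 2*3 = 6, Spring = 8*5 = 40.
Iteration 4: components of {Bracket,Ring,Seal,Spring} -> Shaft = 6*1 = 6.
Iteration 5: no further components; recursion stops.
SUM(total) = 1 + 2 + 8 + 2 + 10 + 40 + 6 + 8 + 30 + 6 = 113.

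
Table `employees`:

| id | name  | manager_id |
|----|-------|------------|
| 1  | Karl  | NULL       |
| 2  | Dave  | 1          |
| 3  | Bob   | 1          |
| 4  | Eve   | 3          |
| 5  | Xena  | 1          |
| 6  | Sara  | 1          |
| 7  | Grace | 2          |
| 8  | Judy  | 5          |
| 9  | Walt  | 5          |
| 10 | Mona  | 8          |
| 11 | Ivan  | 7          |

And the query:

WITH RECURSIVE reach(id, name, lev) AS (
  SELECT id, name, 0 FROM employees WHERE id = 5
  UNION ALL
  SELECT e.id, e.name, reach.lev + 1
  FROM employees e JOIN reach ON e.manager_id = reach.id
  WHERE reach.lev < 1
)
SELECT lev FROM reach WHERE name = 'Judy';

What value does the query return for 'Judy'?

1

Base: id=5 (Xena) at lev 0.
Iteration 1: rows with manager_id in {5} -> Judy (id 8, lev 1), Walt (id 9, lev 1).
Iteration 2: lev < 1 fails for all current rows; recursion stops.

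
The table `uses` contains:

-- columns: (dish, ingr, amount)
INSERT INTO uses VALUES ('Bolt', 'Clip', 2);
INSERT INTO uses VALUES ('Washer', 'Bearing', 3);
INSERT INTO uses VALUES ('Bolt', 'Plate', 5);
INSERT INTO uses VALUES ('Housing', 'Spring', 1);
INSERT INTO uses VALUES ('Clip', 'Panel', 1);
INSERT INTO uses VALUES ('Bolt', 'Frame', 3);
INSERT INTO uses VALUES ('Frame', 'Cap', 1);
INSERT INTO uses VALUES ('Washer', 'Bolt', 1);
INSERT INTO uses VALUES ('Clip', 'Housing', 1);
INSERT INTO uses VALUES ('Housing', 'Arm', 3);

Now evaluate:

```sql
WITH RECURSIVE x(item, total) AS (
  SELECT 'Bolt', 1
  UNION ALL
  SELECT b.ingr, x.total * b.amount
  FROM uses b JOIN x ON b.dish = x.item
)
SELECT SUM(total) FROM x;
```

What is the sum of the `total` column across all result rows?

26

Base: (Bolt, total=1).
Iteration 1: components of {Bolt} -> Clip = 1*2 = 2, Frame = 1*3 = 3, Plate = 1*5 = 5.
Iteration 2: components of {Clip,Frame,Plate} -> Cap = 3*1 = 3, Housing = 2*1 = 2, Panel = 2*1 = 2.
Iteration 3: components of {Cap,Housing,Panel} -> Arm = 2*3 = 6, Spring = 2*1 = 2.
Iteration 4: no further components; recursion stops.
SUM(total) = 1 + 2 + 5 + 3 + 2 + 2 + 3 + 2 + 6 = 26.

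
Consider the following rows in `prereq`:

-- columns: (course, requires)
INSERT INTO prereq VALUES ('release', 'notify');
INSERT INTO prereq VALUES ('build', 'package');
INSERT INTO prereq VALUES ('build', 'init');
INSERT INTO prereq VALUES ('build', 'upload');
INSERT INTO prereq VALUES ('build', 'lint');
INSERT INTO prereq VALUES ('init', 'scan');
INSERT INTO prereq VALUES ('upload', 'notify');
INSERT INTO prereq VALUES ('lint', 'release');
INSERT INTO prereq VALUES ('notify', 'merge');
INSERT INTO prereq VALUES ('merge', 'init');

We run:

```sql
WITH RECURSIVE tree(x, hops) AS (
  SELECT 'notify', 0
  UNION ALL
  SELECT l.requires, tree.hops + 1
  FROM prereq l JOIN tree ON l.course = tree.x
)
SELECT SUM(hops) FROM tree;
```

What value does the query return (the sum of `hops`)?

Base: (notify, hops=0).
Iteration 1: edges from {notify} -> (merge, hops=1).
Iteration 2: edges from {merge} -> (init, hops=2).
Iteration 3: edges from {init} -> (scan, hops=3).
Iteration 4: no outgoing edges from {scan}; recursion stops.
SUM(hops) = 0 + 1 + 2 + 3 = 6.

6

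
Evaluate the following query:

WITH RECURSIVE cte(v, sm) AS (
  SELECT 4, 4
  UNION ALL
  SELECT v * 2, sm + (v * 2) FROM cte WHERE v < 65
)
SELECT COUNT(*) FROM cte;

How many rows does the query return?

Base: v=4, sm=4.
Iteration 1: 4 < 65 holds -> v = 4 * 2 = 8, sm = 4 + 8 = 12.
Iteration 2: 8 < 65 holds -> v = 8 * 2 = 16, sm = 12 + 16 = 28.
Iteration 3: 16 < 65 holds -> v = 16 * 2 = 32, sm = 28 + 32 = 60.
Iteration 4: 32 < 65 holds -> v = 32 * 2 = 64, sm = 60 + 64 = 124.
Iteration 5: 64 < 65 holds -> v = 64 * 2 = 128, sm = 124 + 128 = 252.
Iteration 6: 128 < 65 fails; recursion stops.
Total rows emitted: 6.

6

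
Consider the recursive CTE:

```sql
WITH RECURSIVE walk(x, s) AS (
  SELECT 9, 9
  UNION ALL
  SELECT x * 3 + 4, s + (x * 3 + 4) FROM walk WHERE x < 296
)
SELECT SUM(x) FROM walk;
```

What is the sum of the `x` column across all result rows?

Base: x=9, s=9.
Iteration 1: 9 < 296 holds -> x = 9 * 3 + 4 = 31, s = 9 + 31 = 40.
Iteration 2: 31 < 296 holds -> x = 31 * 3 + 4 = 97, s = 40 + 97 = 137.
Iteration 3: 97 < 296 holds -> x = 97 * 3 + 4 = 295, s = 137 + 295 = 432.
Iteration 4: 295 < 296 holds -> x = 295 * 3 + 4 = 889, s = 432 + 889 = 1321.
Iteration 5: 889 < 296 fails; recursion stops.
SUM(x) = 9 + 31 + 97 + 295 + 889 = 1321.

1321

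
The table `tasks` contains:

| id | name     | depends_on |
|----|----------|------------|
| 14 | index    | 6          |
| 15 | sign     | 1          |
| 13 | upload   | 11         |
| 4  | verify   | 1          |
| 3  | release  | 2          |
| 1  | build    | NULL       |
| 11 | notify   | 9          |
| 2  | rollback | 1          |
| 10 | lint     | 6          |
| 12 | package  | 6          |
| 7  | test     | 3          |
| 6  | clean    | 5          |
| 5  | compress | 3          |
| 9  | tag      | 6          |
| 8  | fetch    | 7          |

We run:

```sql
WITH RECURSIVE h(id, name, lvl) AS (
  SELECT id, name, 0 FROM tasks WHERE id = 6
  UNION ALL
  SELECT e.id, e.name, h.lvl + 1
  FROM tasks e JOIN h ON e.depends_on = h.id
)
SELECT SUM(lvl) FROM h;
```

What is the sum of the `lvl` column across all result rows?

Base: id=6 (clean) at lvl 0.
Iteration 1: rows with depends_on in {6} -> tag (id 9, lvl 1), lint (id 10, lvl 1), package (id 12, lvl 1), index (id 14, lvl 1).
Iteration 2: rows with depends_on in {9,10,12,14} -> notify (id 11, lvl 2).
Iteration 3: rows with depends_on in {11} -> upload (id 13, lvl 3).
Iteration 4: no rows with depends_on in {13}; recursion stops.
SUM(lvl) = 0 + 1 + 1 + 1 + 1 + 2 + 3 = 9.

9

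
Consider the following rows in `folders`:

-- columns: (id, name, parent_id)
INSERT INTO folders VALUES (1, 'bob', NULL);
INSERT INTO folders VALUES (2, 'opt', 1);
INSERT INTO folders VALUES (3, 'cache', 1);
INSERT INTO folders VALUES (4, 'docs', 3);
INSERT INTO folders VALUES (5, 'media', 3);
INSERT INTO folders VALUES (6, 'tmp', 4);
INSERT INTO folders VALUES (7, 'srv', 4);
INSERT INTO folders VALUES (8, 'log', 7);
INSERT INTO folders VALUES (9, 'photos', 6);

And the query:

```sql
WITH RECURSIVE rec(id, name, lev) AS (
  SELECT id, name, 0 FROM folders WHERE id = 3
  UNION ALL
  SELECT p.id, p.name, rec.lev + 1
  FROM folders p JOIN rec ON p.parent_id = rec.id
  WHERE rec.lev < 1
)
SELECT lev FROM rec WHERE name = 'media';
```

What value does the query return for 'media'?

Base: id=3 (cache) at lev 0.
Iteration 1: rows with parent_id in {3} -> docs (id 4, lev 1), media (id 5, lev 1).
Iteration 2: lev < 1 fails for all current rows; recursion stops.

1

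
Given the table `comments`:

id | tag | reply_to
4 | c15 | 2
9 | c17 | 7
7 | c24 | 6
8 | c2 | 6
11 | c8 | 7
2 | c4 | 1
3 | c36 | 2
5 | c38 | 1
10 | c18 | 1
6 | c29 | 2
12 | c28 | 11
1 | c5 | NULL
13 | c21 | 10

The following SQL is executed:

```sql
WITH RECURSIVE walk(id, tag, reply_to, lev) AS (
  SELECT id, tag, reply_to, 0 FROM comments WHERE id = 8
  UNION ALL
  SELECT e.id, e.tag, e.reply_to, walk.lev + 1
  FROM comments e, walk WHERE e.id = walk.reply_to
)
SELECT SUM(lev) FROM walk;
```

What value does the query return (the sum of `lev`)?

Base: id=8 (c2), reply_to=6, lev 0.
Iteration 1: join on id=6 -> c29 (id 6, reply_to=2, lev 1).
Iteration 2: join on id=2 -> c4 (id 2, reply_to=1, lev 2).
Iteration 3: join on id=1 -> c5 (id 1, reply_to=NULL, lev 3).
Iteration 4: reply_to is NULL; no match; recursion stops.
SUM(lev) = 0 + 1 + 2 + 3 = 6.

6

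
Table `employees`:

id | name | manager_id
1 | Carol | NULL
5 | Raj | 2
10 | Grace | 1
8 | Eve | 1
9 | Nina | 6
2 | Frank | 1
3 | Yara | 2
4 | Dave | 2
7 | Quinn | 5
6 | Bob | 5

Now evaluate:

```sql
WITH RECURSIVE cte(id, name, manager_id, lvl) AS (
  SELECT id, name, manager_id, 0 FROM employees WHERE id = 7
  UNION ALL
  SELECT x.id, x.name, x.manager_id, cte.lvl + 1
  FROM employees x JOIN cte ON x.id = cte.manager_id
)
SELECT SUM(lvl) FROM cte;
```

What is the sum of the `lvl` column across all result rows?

Base: id=7 (Quinn), manager_id=5, lvl 0.
Iteration 1: join on id=5 -> Raj (id 5, manager_id=2, lvl 1).
Iteration 2: join on id=2 -> Frank (id 2, manager_id=1, lvl 2).
Iteration 3: join on id=1 -> Carol (id 1, manager_id=NULL, lvl 3).
Iteration 4: manager_id is NULL; no match; recursion stops.
SUM(lvl) = 0 + 1 + 2 + 3 = 6.

6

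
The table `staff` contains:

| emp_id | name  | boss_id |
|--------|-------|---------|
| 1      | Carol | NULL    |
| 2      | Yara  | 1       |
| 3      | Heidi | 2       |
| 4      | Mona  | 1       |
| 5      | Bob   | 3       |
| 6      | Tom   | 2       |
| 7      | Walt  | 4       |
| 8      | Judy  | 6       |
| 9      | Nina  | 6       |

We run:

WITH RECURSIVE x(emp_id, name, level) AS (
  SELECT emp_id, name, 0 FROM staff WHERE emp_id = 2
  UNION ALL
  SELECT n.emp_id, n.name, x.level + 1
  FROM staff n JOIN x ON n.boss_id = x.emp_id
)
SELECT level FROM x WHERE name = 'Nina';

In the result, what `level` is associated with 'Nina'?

2

Base: emp_id=2 (Yara) at level 0.
Iteration 1: rows with boss_id in {2} -> Heidi (id 3, level 1), Tom (id 6, level 1).
Iteration 2: rows with boss_id in {3,6} -> Bob (id 5, level 2), Judy (id 8, level 2), Nina (id 9, level 2).
Iteration 3: no rows with boss_id in {5,8,9}; recursion stops.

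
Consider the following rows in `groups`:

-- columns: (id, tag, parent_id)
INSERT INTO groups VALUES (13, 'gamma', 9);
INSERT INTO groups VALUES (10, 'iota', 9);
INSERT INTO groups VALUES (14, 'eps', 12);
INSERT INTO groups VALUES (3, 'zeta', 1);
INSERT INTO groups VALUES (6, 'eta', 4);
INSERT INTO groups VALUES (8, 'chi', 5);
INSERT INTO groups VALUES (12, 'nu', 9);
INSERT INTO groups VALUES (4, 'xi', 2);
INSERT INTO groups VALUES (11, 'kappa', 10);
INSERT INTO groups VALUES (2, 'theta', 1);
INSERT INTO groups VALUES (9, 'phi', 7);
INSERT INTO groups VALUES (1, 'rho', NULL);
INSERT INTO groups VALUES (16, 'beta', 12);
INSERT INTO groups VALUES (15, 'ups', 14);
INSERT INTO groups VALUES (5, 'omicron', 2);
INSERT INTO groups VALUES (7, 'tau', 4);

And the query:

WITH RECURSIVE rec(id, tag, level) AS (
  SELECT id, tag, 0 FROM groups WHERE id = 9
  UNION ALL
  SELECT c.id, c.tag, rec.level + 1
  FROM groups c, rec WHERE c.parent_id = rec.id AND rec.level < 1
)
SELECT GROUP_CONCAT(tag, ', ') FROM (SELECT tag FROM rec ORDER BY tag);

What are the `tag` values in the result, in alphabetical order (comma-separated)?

gamma, iota, nu, phi

Base: id=9 (phi) at level 0.
Iteration 1: rows with parent_id in {9} -> iota (id 10, level 1), nu (id 12, level 1), gamma (id 13, level 1).
Iteration 2: level < 1 fails for all current rows; recursion stops.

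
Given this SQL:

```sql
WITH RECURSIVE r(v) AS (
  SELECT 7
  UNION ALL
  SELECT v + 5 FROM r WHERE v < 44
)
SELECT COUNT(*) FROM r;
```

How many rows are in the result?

9

Base: v=7.
Iteration 1: 7 < 44 holds -> v = 7 + 5 = 12.
Iteration 2: 12 < 44 holds -> v = 12 + 5 = 17.
Iteration 3: 17 < 44 holds -> v = 17 + 5 = 22.
Iteration 4: 22 < 44 holds -> v = 22 + 5 = 27.
Iteration 5: 27 < 44 holds -> v = 27 + 5 = 32.
Iteration 6: 32 < 44 holds -> v = 32 + 5 = 37.
Iteration 7: 37 < 44 holds -> v = 37 + 5 = 42.
Iteration 8: 42 < 44 holds -> v = 42 + 5 = 47.
Iteration 9: 47 < 44 fails; recursion stops.
Total rows emitted: 9.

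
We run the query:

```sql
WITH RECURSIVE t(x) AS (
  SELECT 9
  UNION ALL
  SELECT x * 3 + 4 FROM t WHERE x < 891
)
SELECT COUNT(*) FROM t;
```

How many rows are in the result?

Base: x=9.
Iteration 1: 9 < 891 holds -> x = 9 * 3 + 4 = 31.
Iteration 2: 31 < 891 holds -> x = 31 * 3 + 4 = 97.
Iteration 3: 97 < 891 holds -> x = 97 * 3 + 4 = 295.
Iteration 4: 295 < 891 holds -> x = 295 * 3 + 4 = 889.
Iteration 5: 889 < 891 holds -> x = 889 * 3 + 4 = 2671.
Iteration 6: 2671 < 891 fails; recursion stops.
Total rows emitted: 6.

6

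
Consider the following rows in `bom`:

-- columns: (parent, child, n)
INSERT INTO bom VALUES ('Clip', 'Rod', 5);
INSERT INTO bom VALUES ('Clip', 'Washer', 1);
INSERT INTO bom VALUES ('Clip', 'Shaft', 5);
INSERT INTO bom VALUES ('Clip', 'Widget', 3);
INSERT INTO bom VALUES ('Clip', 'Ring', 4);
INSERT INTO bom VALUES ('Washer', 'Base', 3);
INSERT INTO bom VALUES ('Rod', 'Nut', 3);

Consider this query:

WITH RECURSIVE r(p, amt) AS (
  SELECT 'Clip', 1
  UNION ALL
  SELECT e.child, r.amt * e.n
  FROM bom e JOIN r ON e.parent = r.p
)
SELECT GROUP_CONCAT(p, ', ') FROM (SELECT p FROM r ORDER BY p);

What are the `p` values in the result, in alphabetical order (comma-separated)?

Base: (Clip, amt=1).
Iteration 1: components of {Clip} -> Ring = 1*4 = 4, Rod = 1*5 = 5, Shaft = 1*5 = 5, Washer = 1*1 = 1, Widget = 1*3 = 3.
Iteration 2: components of {Ring,Rod,Shaft,Washer,Widget} -> Base = 1*3 = 3, Nut = 5*3 = 15.
Iteration 3: no further components; recursion stops.

Base, Clip, Nut, Ring, Rod, Shaft, Washer, Widget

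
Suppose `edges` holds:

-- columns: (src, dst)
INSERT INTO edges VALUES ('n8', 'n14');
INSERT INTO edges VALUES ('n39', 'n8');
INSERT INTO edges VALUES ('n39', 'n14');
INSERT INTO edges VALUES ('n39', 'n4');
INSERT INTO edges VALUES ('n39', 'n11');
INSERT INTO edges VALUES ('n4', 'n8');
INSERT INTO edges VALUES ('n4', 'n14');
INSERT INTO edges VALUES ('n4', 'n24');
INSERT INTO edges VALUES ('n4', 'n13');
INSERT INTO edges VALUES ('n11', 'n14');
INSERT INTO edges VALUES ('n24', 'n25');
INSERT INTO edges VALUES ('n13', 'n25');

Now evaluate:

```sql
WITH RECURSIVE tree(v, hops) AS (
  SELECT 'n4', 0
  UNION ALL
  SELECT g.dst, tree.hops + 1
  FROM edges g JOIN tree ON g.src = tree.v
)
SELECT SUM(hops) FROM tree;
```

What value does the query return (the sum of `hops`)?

Base: (n4, hops=0).
Iteration 1: edges from {n4} -> (n13, hops=1), (n14, hops=1), (n24, hops=1), (n8, hops=1).
Iteration 2: edges from {n13,n14,n24,n8} -> (n14, hops=2), (n25, hops=2) x2. [UNION ALL keeps all 3 new rows, including repeats]
Iteration 3: no outgoing edges from {n14,n25}; recursion stops.
SUM(hops) = 0 + 1 + 1 + 1 + 1 + 2 + 2 + 2 = 10.

10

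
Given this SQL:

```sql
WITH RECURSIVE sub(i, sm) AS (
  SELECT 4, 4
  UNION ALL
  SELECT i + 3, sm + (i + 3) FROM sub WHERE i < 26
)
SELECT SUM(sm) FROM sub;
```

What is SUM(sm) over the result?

540

Base: i=4, sm=4.
Iteration 1: 4 < 26 holds -> i = 4 + 3 = 7, sm = 4 + 7 = 11.
Iteration 2: 7 < 26 holds -> i = 7 + 3 = 10, sm = 11 + 10 = 21.
Iteration 3: 10 < 26 holds -> i = 10 + 3 = 13, sm = 21 + 13 = 34.
Iteration 4: 13 < 26 holds -> i = 13 + 3 = 16, sm = 34 + 16 = 50.
Iteration 5: 16 < 26 holds -> i = 16 + 3 = 19, sm = 50 + 19 = 69.
Iteration 6: 19 < 26 holds -> i = 19 + 3 = 22, sm = 69 + 22 = 91.
Iteration 7: 22 < 26 holds -> i = 22 + 3 = 25, sm = 91 + 25 = 116.
Iteration 8: 25 < 26 holds -> i = 25 + 3 = 28, sm = 116 + 28 = 144.
Iteration 9: 28 < 26 fails; recursion stops.
SUM(sm) = 4 + 11 + 21 + 34 + 50 + 69 + 91 + 116 + 144 = 540.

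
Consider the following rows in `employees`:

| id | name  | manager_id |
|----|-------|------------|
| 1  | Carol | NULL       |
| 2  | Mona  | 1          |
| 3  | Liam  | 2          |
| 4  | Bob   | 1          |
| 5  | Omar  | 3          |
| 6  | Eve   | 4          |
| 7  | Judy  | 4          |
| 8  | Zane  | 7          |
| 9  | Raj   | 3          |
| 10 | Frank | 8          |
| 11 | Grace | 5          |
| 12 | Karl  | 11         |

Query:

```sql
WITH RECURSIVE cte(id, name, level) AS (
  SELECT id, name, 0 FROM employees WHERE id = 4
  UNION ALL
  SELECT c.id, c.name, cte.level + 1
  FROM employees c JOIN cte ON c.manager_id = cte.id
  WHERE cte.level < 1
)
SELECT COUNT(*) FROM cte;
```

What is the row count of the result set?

3

Base: id=4 (Bob) at level 0.
Iteration 1: rows with manager_id in {4} -> Eve (id 6, level 1), Judy (id 7, level 1).
Iteration 2: level < 1 fails for all current rows; recursion stops.
Total rows emitted: 3.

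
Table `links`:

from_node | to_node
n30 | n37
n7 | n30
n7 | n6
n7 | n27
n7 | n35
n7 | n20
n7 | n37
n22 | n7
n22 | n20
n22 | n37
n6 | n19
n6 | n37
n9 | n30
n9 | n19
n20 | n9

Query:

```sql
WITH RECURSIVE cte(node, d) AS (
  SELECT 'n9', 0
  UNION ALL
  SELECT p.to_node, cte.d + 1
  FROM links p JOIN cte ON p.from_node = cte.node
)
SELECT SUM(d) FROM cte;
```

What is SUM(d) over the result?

4

Base: (n9, d=0).
Iteration 1: edges from {n9} -> (n19, d=1), (n30, d=1).
Iteration 2: edges from {n19,n30} -> (n37, d=2).
Iteration 3: no outgoing edges from {n37}; recursion stops.
SUM(d) = 0 + 1 + 1 + 2 = 4.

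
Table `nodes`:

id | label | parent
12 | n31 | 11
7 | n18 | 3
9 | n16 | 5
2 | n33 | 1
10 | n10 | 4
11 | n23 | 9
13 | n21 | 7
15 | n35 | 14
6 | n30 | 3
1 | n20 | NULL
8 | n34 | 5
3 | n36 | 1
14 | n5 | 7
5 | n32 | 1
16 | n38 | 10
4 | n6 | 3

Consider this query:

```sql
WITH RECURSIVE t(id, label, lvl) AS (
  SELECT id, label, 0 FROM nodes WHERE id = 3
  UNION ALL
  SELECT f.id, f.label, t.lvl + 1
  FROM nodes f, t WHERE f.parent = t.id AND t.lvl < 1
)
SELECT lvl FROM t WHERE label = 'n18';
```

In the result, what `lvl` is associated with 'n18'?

Base: id=3 (n36) at lvl 0.
Iteration 1: rows with parent in {3} -> n6 (id 4, lvl 1), n30 (id 6, lvl 1), n18 (id 7, lvl 1).
Iteration 2: lvl < 1 fails for all current rows; recursion stops.

1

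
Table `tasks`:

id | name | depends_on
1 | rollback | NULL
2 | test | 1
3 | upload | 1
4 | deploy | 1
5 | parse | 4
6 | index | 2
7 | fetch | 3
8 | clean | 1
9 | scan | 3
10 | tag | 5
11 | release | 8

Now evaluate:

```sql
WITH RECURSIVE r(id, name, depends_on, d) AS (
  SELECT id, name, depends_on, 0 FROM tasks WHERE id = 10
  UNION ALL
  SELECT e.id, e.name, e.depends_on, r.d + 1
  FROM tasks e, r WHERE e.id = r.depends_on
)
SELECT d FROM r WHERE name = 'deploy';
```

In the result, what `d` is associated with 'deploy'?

Base: id=10 (tag), depends_on=5, d 0.
Iteration 1: join on id=5 -> parse (id 5, depends_on=4, d 1).
Iteration 2: join on id=4 -> deploy (id 4, depends_on=1, d 2).
Iteration 3: join on id=1 -> rollback (id 1, depends_on=NULL, d 3).
Iteration 4: depends_on is NULL; no match; recursion stops.

2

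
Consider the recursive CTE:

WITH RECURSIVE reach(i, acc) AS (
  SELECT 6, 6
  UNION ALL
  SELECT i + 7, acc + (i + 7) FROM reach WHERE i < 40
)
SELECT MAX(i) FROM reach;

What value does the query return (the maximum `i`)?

41

Base: i=6, acc=6.
Iteration 1: 6 < 40 holds -> i = 6 + 7 = 13, acc = 6 + 13 = 19.
Iteration 2: 13 < 40 holds -> i = 13 + 7 = 20, acc = 19 + 20 = 39.
Iteration 3: 20 < 40 holds -> i = 20 + 7 = 27, acc = 39 + 27 = 66.
Iteration 4: 27 < 40 holds -> i = 27 + 7 = 34, acc = 66 + 34 = 100.
Iteration 5: 34 < 40 holds -> i = 34 + 7 = 41, acc = 100 + 41 = 141.
Iteration 6: 41 < 40 fails; recursion stops.
i values: 6, 13, 20, 27, 34, 41; the maximum is 41.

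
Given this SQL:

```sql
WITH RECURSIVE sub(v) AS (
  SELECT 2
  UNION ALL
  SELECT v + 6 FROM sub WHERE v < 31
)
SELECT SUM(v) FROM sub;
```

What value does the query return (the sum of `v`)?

102

Base: v=2.
Iteration 1: 2 < 31 holds -> v = 2 + 6 = 8.
Iteration 2: 8 < 31 holds -> v = 8 + 6 = 14.
Iteration 3: 14 < 31 holds -> v = 14 + 6 = 20.
Iteration 4: 20 < 31 holds -> v = 20 + 6 = 26.
Iteration 5: 26 < 31 holds -> v = 26 + 6 = 32.
Iteration 6: 32 < 31 fails; recursion stops.
SUM(v) = 2 + 8 + 14 + 20 + 26 + 32 = 102.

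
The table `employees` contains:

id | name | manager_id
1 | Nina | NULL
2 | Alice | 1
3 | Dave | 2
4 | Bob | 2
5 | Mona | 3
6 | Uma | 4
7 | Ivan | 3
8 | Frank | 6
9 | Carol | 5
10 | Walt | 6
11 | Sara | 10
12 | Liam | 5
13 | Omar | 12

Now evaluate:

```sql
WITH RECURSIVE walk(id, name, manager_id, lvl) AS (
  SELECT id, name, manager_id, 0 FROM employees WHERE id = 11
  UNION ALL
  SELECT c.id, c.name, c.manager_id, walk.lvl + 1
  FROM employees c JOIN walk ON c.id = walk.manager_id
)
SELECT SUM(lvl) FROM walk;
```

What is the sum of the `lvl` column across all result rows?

15

Base: id=11 (Sara), manager_id=10, lvl 0.
Iteration 1: join on id=10 -> Walt (id 10, manager_id=6, lvl 1).
Iteration 2: join on id=6 -> Uma (id 6, manager_id=4, lvl 2).
Iteration 3: join on id=4 -> Bob (id 4, manager_id=2, lvl 3).
Iteration 4: join on id=2 -> Alice (id 2, manager_id=1, lvl 4).
Iteration 5: join on id=1 -> Nina (id 1, manager_id=NULL, lvl 5).
Iteration 6: manager_id is NULL; no match; recursion stops.
SUM(lvl) = 0 + 1 + 2 + 3 + 4 + 5 = 15.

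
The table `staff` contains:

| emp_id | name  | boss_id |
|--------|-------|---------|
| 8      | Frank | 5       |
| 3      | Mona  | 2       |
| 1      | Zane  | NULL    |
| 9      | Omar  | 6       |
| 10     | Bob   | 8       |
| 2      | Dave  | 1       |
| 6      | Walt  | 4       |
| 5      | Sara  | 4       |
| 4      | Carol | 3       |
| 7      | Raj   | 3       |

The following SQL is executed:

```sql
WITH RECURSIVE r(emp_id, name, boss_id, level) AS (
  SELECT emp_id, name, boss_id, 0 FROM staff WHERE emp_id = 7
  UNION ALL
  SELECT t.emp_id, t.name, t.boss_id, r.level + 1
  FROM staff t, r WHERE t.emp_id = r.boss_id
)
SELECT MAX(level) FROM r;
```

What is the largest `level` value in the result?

Base: emp_id=7 (Raj), boss_id=3, level 0.
Iteration 1: join on emp_id=3 -> Mona (id 3, boss_id=2, level 1).
Iteration 2: join on emp_id=2 -> Dave (id 2, boss_id=1, level 2).
Iteration 3: join on emp_id=1 -> Zane (id 1, boss_id=NULL, level 3).
Iteration 4: boss_id is NULL; no match; recursion stops.
level values: 0, 1, 2, 3; the maximum is 3.

3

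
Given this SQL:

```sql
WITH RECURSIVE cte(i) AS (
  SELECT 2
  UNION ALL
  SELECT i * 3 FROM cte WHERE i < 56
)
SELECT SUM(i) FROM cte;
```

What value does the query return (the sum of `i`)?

242

Base: i=2.
Iteration 1: 2 < 56 holds -> i = 2 * 3 = 6.
Iteration 2: 6 < 56 holds -> i = 6 * 3 = 18.
Iteration 3: 18 < 56 holds -> i = 18 * 3 = 54.
Iteration 4: 54 < 56 holds -> i = 54 * 3 = 162.
Iteration 5: 162 < 56 fails; recursion stops.
SUM(i) = 2 + 6 + 18 + 54 + 162 = 242.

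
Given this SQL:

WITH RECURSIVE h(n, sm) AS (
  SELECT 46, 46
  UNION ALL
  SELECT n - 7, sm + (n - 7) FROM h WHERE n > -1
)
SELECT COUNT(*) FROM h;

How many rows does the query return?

8

Base: n=46, sm=46.
Iteration 1: 46 > -1 holds -> n = 46 - 7 = 39, sm = 46 + 39 = 85.
Iteration 2: 39 > -1 holds -> n = 39 - 7 = 32, sm = 85 + 32 = 117.
Iteration 3: 32 > -1 holds -> n = 32 - 7 = 25, sm = 117 + 25 = 142.
Iteration 4: 25 > -1 holds -> n = 25 - 7 = 18, sm = 142 + 18 = 160.
Iteration 5: 18 > -1 holds -> n = 18 - 7 = 11, sm = 160 + 11 = 171.
Iteration 6: 11 > -1 holds -> n = 11 - 7 = 4, sm = 171 + 4 = 175.
Iteration 7: 4 > -1 holds -> n = 4 - 7 = -3, sm = 175 + -3 = 172.
Iteration 8: -3 > -1 fails; recursion stops.
Total rows emitted: 8.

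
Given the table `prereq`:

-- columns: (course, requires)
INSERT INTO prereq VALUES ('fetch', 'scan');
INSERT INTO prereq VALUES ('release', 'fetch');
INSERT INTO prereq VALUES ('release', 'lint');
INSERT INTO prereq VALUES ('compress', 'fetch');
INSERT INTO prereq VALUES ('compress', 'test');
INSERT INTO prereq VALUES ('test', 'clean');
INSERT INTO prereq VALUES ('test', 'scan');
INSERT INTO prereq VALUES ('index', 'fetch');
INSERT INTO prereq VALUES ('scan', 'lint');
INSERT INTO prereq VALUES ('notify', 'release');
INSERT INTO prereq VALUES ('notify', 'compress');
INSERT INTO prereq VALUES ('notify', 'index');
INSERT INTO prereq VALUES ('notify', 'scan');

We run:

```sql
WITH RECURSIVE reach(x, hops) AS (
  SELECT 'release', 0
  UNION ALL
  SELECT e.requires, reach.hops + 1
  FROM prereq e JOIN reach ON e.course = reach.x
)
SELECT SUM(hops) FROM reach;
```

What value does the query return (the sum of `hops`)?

7

Base: (release, hops=0).
Iteration 1: edges from {release} -> (fetch, hops=1), (lint, hops=1).
Iteration 2: edges from {fetch,lint} -> (scan, hops=2).
Iteration 3: edges from {scan} -> (lint, hops=3).
Iteration 4: no outgoing edges from {lint}; recursion stops.
SUM(hops) = 0 + 1 + 1 + 2 + 3 = 7.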